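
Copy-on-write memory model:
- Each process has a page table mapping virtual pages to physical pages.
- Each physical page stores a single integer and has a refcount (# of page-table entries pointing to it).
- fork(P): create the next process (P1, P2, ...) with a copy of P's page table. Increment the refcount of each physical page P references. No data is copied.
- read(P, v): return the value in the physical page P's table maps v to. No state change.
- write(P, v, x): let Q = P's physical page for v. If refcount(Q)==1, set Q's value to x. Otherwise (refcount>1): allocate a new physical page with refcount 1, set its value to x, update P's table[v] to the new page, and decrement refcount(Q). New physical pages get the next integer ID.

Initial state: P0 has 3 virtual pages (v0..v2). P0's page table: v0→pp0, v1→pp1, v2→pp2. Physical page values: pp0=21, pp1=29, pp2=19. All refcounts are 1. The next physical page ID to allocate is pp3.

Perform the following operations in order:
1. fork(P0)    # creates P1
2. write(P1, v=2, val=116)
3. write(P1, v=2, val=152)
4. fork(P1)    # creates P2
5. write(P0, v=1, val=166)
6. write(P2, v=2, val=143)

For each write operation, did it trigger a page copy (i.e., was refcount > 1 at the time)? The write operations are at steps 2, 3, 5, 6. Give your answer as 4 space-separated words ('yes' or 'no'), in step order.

Op 1: fork(P0) -> P1. 3 ppages; refcounts: pp0:2 pp1:2 pp2:2
Op 2: write(P1, v2, 116). refcount(pp2)=2>1 -> COPY to pp3. 4 ppages; refcounts: pp0:2 pp1:2 pp2:1 pp3:1
Op 3: write(P1, v2, 152). refcount(pp3)=1 -> write in place. 4 ppages; refcounts: pp0:2 pp1:2 pp2:1 pp3:1
Op 4: fork(P1) -> P2. 4 ppages; refcounts: pp0:3 pp1:3 pp2:1 pp3:2
Op 5: write(P0, v1, 166). refcount(pp1)=3>1 -> COPY to pp4. 5 ppages; refcounts: pp0:3 pp1:2 pp2:1 pp3:2 pp4:1
Op 6: write(P2, v2, 143). refcount(pp3)=2>1 -> COPY to pp5. 6 ppages; refcounts: pp0:3 pp1:2 pp2:1 pp3:1 pp4:1 pp5:1

yes no yes yes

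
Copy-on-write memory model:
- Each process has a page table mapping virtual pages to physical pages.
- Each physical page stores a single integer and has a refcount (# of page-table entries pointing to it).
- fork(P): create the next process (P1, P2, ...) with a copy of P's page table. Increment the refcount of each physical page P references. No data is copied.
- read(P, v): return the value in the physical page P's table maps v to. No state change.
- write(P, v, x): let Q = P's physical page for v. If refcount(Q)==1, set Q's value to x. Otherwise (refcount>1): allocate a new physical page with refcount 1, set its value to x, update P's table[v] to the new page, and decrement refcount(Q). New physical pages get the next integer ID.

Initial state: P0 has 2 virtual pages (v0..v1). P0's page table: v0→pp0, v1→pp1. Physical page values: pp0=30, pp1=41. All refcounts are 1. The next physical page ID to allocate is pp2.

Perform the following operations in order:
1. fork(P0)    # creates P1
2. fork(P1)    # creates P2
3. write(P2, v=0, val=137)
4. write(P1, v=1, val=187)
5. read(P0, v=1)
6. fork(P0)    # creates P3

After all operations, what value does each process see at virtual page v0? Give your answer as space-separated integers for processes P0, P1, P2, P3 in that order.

Op 1: fork(P0) -> P1. 2 ppages; refcounts: pp0:2 pp1:2
Op 2: fork(P1) -> P2. 2 ppages; refcounts: pp0:3 pp1:3
Op 3: write(P2, v0, 137). refcount(pp0)=3>1 -> COPY to pp2. 3 ppages; refcounts: pp0:2 pp1:3 pp2:1
Op 4: write(P1, v1, 187). refcount(pp1)=3>1 -> COPY to pp3. 4 ppages; refcounts: pp0:2 pp1:2 pp2:1 pp3:1
Op 5: read(P0, v1) -> 41. No state change.
Op 6: fork(P0) -> P3. 4 ppages; refcounts: pp0:3 pp1:3 pp2:1 pp3:1
P0: v0 -> pp0 = 30
P1: v0 -> pp0 = 30
P2: v0 -> pp2 = 137
P3: v0 -> pp0 = 30

Answer: 30 30 137 30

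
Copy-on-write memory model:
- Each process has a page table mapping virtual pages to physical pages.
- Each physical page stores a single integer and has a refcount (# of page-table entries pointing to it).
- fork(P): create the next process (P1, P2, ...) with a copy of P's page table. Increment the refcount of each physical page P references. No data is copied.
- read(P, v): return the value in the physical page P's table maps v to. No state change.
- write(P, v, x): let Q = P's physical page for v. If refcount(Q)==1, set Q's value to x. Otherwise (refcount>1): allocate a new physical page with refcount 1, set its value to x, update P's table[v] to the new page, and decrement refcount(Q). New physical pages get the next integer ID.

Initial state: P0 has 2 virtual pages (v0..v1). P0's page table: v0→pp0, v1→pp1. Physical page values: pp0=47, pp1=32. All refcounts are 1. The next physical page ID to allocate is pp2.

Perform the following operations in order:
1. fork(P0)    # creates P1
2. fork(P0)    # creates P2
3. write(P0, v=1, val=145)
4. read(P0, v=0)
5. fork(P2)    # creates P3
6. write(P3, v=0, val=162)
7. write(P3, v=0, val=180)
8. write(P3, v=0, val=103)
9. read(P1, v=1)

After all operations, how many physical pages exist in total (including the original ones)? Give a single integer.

Answer: 4

Derivation:
Op 1: fork(P0) -> P1. 2 ppages; refcounts: pp0:2 pp1:2
Op 2: fork(P0) -> P2. 2 ppages; refcounts: pp0:3 pp1:3
Op 3: write(P0, v1, 145). refcount(pp1)=3>1 -> COPY to pp2. 3 ppages; refcounts: pp0:3 pp1:2 pp2:1
Op 4: read(P0, v0) -> 47. No state change.
Op 5: fork(P2) -> P3. 3 ppages; refcounts: pp0:4 pp1:3 pp2:1
Op 6: write(P3, v0, 162). refcount(pp0)=4>1 -> COPY to pp3. 4 ppages; refcounts: pp0:3 pp1:3 pp2:1 pp3:1
Op 7: write(P3, v0, 180). refcount(pp3)=1 -> write in place. 4 ppages; refcounts: pp0:3 pp1:3 pp2:1 pp3:1
Op 8: write(P3, v0, 103). refcount(pp3)=1 -> write in place. 4 ppages; refcounts: pp0:3 pp1:3 pp2:1 pp3:1
Op 9: read(P1, v1) -> 32. No state change.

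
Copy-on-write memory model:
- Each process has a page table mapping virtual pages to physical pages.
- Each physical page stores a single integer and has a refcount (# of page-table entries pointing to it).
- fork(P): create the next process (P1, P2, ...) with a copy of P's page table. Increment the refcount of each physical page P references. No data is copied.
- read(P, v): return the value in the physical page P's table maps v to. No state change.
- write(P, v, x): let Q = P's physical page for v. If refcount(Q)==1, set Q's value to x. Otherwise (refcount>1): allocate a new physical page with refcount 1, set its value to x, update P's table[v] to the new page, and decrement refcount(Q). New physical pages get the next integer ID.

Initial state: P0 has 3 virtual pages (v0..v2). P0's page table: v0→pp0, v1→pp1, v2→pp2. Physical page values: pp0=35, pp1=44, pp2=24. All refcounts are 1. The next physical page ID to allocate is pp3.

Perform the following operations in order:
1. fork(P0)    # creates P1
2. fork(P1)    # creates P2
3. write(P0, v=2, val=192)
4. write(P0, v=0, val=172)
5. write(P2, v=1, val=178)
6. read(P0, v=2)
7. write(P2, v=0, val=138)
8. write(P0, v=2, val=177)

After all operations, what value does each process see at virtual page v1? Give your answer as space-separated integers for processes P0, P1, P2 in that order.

Answer: 44 44 178

Derivation:
Op 1: fork(P0) -> P1. 3 ppages; refcounts: pp0:2 pp1:2 pp2:2
Op 2: fork(P1) -> P2. 3 ppages; refcounts: pp0:3 pp1:3 pp2:3
Op 3: write(P0, v2, 192). refcount(pp2)=3>1 -> COPY to pp3. 4 ppages; refcounts: pp0:3 pp1:3 pp2:2 pp3:1
Op 4: write(P0, v0, 172). refcount(pp0)=3>1 -> COPY to pp4. 5 ppages; refcounts: pp0:2 pp1:3 pp2:2 pp3:1 pp4:1
Op 5: write(P2, v1, 178). refcount(pp1)=3>1 -> COPY to pp5. 6 ppages; refcounts: pp0:2 pp1:2 pp2:2 pp3:1 pp4:1 pp5:1
Op 6: read(P0, v2) -> 192. No state change.
Op 7: write(P2, v0, 138). refcount(pp0)=2>1 -> COPY to pp6. 7 ppages; refcounts: pp0:1 pp1:2 pp2:2 pp3:1 pp4:1 pp5:1 pp6:1
Op 8: write(P0, v2, 177). refcount(pp3)=1 -> write in place. 7 ppages; refcounts: pp0:1 pp1:2 pp2:2 pp3:1 pp4:1 pp5:1 pp6:1
P0: v1 -> pp1 = 44
P1: v1 -> pp1 = 44
P2: v1 -> pp5 = 178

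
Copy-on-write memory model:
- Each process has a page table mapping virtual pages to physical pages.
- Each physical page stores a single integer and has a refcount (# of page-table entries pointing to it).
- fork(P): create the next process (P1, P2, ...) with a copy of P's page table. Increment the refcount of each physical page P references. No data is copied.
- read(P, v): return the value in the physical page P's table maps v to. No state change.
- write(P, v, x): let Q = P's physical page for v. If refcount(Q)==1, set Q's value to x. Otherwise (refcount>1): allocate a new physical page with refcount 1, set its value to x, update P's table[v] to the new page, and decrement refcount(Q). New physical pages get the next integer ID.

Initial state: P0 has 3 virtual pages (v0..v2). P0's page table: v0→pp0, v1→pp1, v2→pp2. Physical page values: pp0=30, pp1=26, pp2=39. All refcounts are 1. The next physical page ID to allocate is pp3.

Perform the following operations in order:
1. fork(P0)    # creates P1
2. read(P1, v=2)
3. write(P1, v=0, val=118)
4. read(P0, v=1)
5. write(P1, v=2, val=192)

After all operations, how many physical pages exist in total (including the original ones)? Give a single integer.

Op 1: fork(P0) -> P1. 3 ppages; refcounts: pp0:2 pp1:2 pp2:2
Op 2: read(P1, v2) -> 39. No state change.
Op 3: write(P1, v0, 118). refcount(pp0)=2>1 -> COPY to pp3. 4 ppages; refcounts: pp0:1 pp1:2 pp2:2 pp3:1
Op 4: read(P0, v1) -> 26. No state change.
Op 5: write(P1, v2, 192). refcount(pp2)=2>1 -> COPY to pp4. 5 ppages; refcounts: pp0:1 pp1:2 pp2:1 pp3:1 pp4:1

Answer: 5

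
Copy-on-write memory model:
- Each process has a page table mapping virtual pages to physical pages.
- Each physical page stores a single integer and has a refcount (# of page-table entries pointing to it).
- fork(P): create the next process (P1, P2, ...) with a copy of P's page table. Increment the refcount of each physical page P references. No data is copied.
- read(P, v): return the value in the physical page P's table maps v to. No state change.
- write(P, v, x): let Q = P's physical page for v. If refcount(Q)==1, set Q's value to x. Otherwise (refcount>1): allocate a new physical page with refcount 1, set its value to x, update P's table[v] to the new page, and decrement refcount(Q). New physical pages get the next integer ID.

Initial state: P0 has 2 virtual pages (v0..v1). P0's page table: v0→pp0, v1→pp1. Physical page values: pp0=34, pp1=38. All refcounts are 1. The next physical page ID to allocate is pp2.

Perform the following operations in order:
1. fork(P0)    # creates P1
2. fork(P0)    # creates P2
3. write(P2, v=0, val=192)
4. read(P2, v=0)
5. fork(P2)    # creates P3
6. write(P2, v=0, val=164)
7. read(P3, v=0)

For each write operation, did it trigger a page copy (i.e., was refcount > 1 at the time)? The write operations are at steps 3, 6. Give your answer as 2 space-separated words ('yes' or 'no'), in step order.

Op 1: fork(P0) -> P1. 2 ppages; refcounts: pp0:2 pp1:2
Op 2: fork(P0) -> P2. 2 ppages; refcounts: pp0:3 pp1:3
Op 3: write(P2, v0, 192). refcount(pp0)=3>1 -> COPY to pp2. 3 ppages; refcounts: pp0:2 pp1:3 pp2:1
Op 4: read(P2, v0) -> 192. No state change.
Op 5: fork(P2) -> P3. 3 ppages; refcounts: pp0:2 pp1:4 pp2:2
Op 6: write(P2, v0, 164). refcount(pp2)=2>1 -> COPY to pp3. 4 ppages; refcounts: pp0:2 pp1:4 pp2:1 pp3:1
Op 7: read(P3, v0) -> 192. No state change.

yes yes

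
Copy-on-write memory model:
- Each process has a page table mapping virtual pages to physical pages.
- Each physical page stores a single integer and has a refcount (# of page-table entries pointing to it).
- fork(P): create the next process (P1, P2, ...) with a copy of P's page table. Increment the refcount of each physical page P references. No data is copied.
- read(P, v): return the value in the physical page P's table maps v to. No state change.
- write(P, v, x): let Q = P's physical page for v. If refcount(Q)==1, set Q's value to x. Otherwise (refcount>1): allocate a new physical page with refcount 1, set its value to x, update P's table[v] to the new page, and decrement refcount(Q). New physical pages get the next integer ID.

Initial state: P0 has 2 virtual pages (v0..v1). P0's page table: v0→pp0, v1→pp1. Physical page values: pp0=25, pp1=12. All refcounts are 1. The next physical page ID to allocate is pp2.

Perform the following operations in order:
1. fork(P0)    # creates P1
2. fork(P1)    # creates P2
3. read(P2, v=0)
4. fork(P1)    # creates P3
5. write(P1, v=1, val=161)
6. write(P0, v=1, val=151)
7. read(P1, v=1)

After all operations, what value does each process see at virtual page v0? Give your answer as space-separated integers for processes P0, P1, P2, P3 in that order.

Op 1: fork(P0) -> P1. 2 ppages; refcounts: pp0:2 pp1:2
Op 2: fork(P1) -> P2. 2 ppages; refcounts: pp0:3 pp1:3
Op 3: read(P2, v0) -> 25. No state change.
Op 4: fork(P1) -> P3. 2 ppages; refcounts: pp0:4 pp1:4
Op 5: write(P1, v1, 161). refcount(pp1)=4>1 -> COPY to pp2. 3 ppages; refcounts: pp0:4 pp1:3 pp2:1
Op 6: write(P0, v1, 151). refcount(pp1)=3>1 -> COPY to pp3. 4 ppages; refcounts: pp0:4 pp1:2 pp2:1 pp3:1
Op 7: read(P1, v1) -> 161. No state change.
P0: v0 -> pp0 = 25
P1: v0 -> pp0 = 25
P2: v0 -> pp0 = 25
P3: v0 -> pp0 = 25

Answer: 25 25 25 25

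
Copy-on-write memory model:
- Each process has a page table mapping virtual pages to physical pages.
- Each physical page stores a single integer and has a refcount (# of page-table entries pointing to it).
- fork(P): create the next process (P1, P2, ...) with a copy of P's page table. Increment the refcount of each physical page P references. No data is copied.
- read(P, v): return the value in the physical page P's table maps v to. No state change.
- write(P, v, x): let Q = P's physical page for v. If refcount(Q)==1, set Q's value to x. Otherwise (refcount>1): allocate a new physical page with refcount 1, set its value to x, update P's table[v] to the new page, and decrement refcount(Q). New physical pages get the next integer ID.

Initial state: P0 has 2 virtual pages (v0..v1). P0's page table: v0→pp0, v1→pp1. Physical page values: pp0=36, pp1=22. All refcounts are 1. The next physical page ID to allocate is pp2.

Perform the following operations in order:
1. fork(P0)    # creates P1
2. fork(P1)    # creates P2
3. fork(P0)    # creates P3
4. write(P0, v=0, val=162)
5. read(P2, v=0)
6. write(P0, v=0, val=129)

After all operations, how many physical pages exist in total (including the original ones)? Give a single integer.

Answer: 3

Derivation:
Op 1: fork(P0) -> P1. 2 ppages; refcounts: pp0:2 pp1:2
Op 2: fork(P1) -> P2. 2 ppages; refcounts: pp0:3 pp1:3
Op 3: fork(P0) -> P3. 2 ppages; refcounts: pp0:4 pp1:4
Op 4: write(P0, v0, 162). refcount(pp0)=4>1 -> COPY to pp2. 3 ppages; refcounts: pp0:3 pp1:4 pp2:1
Op 5: read(P2, v0) -> 36. No state change.
Op 6: write(P0, v0, 129). refcount(pp2)=1 -> write in place. 3 ppages; refcounts: pp0:3 pp1:4 pp2:1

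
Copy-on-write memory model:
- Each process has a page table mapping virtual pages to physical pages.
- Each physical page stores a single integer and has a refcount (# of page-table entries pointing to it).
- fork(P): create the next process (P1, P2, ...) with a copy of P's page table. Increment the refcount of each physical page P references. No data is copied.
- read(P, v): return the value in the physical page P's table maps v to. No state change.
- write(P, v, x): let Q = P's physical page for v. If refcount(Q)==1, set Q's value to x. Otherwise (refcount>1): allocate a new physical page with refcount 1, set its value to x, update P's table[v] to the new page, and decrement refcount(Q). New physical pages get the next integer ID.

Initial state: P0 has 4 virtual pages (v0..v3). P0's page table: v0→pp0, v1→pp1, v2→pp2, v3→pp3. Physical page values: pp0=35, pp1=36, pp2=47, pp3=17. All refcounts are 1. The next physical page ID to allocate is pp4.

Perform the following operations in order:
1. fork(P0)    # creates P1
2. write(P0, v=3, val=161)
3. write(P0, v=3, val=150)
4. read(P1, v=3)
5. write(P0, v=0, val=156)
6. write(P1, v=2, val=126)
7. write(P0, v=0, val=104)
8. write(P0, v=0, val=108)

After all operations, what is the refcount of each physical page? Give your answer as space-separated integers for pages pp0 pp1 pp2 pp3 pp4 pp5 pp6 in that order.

Answer: 1 2 1 1 1 1 1

Derivation:
Op 1: fork(P0) -> P1. 4 ppages; refcounts: pp0:2 pp1:2 pp2:2 pp3:2
Op 2: write(P0, v3, 161). refcount(pp3)=2>1 -> COPY to pp4. 5 ppages; refcounts: pp0:2 pp1:2 pp2:2 pp3:1 pp4:1
Op 3: write(P0, v3, 150). refcount(pp4)=1 -> write in place. 5 ppages; refcounts: pp0:2 pp1:2 pp2:2 pp3:1 pp4:1
Op 4: read(P1, v3) -> 17. No state change.
Op 5: write(P0, v0, 156). refcount(pp0)=2>1 -> COPY to pp5. 6 ppages; refcounts: pp0:1 pp1:2 pp2:2 pp3:1 pp4:1 pp5:1
Op 6: write(P1, v2, 126). refcount(pp2)=2>1 -> COPY to pp6. 7 ppages; refcounts: pp0:1 pp1:2 pp2:1 pp3:1 pp4:1 pp5:1 pp6:1
Op 7: write(P0, v0, 104). refcount(pp5)=1 -> write in place. 7 ppages; refcounts: pp0:1 pp1:2 pp2:1 pp3:1 pp4:1 pp5:1 pp6:1
Op 8: write(P0, v0, 108). refcount(pp5)=1 -> write in place. 7 ppages; refcounts: pp0:1 pp1:2 pp2:1 pp3:1 pp4:1 pp5:1 pp6:1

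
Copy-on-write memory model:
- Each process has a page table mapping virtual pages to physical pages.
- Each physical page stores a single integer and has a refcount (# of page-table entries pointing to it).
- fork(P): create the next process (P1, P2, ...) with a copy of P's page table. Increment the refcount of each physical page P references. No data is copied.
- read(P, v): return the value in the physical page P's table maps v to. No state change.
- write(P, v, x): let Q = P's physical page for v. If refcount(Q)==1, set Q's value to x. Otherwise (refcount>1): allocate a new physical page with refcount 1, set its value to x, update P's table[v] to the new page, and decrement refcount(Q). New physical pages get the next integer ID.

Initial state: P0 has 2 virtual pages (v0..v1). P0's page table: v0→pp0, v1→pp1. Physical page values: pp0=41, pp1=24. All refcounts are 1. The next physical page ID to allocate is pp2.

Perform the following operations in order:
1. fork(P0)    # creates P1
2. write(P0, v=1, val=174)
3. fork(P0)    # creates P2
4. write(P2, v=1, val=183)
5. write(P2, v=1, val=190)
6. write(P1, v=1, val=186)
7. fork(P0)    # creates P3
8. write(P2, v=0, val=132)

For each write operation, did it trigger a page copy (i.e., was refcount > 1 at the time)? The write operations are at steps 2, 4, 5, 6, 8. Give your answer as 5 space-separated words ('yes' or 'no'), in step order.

Op 1: fork(P0) -> P1. 2 ppages; refcounts: pp0:2 pp1:2
Op 2: write(P0, v1, 174). refcount(pp1)=2>1 -> COPY to pp2. 3 ppages; refcounts: pp0:2 pp1:1 pp2:1
Op 3: fork(P0) -> P2. 3 ppages; refcounts: pp0:3 pp1:1 pp2:2
Op 4: write(P2, v1, 183). refcount(pp2)=2>1 -> COPY to pp3. 4 ppages; refcounts: pp0:3 pp1:1 pp2:1 pp3:1
Op 5: write(P2, v1, 190). refcount(pp3)=1 -> write in place. 4 ppages; refcounts: pp0:3 pp1:1 pp2:1 pp3:1
Op 6: write(P1, v1, 186). refcount(pp1)=1 -> write in place. 4 ppages; refcounts: pp0:3 pp1:1 pp2:1 pp3:1
Op 7: fork(P0) -> P3. 4 ppages; refcounts: pp0:4 pp1:1 pp2:2 pp3:1
Op 8: write(P2, v0, 132). refcount(pp0)=4>1 -> COPY to pp4. 5 ppages; refcounts: pp0:3 pp1:1 pp2:2 pp3:1 pp4:1

yes yes no no yes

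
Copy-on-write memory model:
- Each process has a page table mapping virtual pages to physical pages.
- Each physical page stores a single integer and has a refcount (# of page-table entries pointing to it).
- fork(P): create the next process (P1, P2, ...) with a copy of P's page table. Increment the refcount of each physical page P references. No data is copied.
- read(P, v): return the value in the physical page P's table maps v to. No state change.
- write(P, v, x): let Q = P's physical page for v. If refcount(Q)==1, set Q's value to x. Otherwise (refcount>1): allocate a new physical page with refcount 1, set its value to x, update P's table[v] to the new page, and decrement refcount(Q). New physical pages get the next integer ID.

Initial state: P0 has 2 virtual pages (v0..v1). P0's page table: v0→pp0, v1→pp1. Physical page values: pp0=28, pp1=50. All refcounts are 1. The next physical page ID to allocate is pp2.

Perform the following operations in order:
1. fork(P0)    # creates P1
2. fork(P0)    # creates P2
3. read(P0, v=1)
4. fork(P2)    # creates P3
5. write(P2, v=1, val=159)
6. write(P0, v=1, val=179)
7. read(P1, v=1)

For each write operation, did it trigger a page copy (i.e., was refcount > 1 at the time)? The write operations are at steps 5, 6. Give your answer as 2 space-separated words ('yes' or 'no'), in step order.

Op 1: fork(P0) -> P1. 2 ppages; refcounts: pp0:2 pp1:2
Op 2: fork(P0) -> P2. 2 ppages; refcounts: pp0:3 pp1:3
Op 3: read(P0, v1) -> 50. No state change.
Op 4: fork(P2) -> P3. 2 ppages; refcounts: pp0:4 pp1:4
Op 5: write(P2, v1, 159). refcount(pp1)=4>1 -> COPY to pp2. 3 ppages; refcounts: pp0:4 pp1:3 pp2:1
Op 6: write(P0, v1, 179). refcount(pp1)=3>1 -> COPY to pp3. 4 ppages; refcounts: pp0:4 pp1:2 pp2:1 pp3:1
Op 7: read(P1, v1) -> 50. No state change.

yes yes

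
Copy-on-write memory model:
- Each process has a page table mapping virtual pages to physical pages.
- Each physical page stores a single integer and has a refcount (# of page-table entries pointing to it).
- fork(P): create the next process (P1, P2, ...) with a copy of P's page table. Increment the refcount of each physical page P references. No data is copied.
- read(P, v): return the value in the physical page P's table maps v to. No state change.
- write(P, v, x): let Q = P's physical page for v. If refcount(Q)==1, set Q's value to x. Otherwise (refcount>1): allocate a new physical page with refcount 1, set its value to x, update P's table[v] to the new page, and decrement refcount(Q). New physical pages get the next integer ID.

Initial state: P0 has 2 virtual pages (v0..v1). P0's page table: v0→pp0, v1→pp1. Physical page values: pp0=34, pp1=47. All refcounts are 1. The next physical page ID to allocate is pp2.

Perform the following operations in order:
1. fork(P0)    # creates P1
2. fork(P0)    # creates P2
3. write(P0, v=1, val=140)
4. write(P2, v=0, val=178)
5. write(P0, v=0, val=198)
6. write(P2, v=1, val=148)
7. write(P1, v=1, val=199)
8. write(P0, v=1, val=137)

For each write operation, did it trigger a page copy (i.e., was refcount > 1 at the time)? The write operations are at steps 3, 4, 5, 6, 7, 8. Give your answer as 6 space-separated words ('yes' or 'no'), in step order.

Op 1: fork(P0) -> P1. 2 ppages; refcounts: pp0:2 pp1:2
Op 2: fork(P0) -> P2. 2 ppages; refcounts: pp0:3 pp1:3
Op 3: write(P0, v1, 140). refcount(pp1)=3>1 -> COPY to pp2. 3 ppages; refcounts: pp0:3 pp1:2 pp2:1
Op 4: write(P2, v0, 178). refcount(pp0)=3>1 -> COPY to pp3. 4 ppages; refcounts: pp0:2 pp1:2 pp2:1 pp3:1
Op 5: write(P0, v0, 198). refcount(pp0)=2>1 -> COPY to pp4. 5 ppages; refcounts: pp0:1 pp1:2 pp2:1 pp3:1 pp4:1
Op 6: write(P2, v1, 148). refcount(pp1)=2>1 -> COPY to pp5. 6 ppages; refcounts: pp0:1 pp1:1 pp2:1 pp3:1 pp4:1 pp5:1
Op 7: write(P1, v1, 199). refcount(pp1)=1 -> write in place. 6 ppages; refcounts: pp0:1 pp1:1 pp2:1 pp3:1 pp4:1 pp5:1
Op 8: write(P0, v1, 137). refcount(pp2)=1 -> write in place. 6 ppages; refcounts: pp0:1 pp1:1 pp2:1 pp3:1 pp4:1 pp5:1

yes yes yes yes no no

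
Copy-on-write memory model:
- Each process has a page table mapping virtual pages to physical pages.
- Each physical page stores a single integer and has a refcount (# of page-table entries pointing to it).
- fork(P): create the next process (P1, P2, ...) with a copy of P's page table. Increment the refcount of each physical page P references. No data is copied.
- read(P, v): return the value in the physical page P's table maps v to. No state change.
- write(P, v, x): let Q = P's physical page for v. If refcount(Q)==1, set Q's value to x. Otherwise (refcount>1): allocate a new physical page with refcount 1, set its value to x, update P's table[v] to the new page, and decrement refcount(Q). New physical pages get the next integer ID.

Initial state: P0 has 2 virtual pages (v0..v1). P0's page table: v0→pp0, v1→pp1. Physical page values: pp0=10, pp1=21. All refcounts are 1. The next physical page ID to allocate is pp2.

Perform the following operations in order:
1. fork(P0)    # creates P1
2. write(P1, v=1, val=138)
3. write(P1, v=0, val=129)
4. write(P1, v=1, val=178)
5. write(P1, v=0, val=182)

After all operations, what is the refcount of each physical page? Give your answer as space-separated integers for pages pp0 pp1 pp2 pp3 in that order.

Op 1: fork(P0) -> P1. 2 ppages; refcounts: pp0:2 pp1:2
Op 2: write(P1, v1, 138). refcount(pp1)=2>1 -> COPY to pp2. 3 ppages; refcounts: pp0:2 pp1:1 pp2:1
Op 3: write(P1, v0, 129). refcount(pp0)=2>1 -> COPY to pp3. 4 ppages; refcounts: pp0:1 pp1:1 pp2:1 pp3:1
Op 4: write(P1, v1, 178). refcount(pp2)=1 -> write in place. 4 ppages; refcounts: pp0:1 pp1:1 pp2:1 pp3:1
Op 5: write(P1, v0, 182). refcount(pp3)=1 -> write in place. 4 ppages; refcounts: pp0:1 pp1:1 pp2:1 pp3:1

Answer: 1 1 1 1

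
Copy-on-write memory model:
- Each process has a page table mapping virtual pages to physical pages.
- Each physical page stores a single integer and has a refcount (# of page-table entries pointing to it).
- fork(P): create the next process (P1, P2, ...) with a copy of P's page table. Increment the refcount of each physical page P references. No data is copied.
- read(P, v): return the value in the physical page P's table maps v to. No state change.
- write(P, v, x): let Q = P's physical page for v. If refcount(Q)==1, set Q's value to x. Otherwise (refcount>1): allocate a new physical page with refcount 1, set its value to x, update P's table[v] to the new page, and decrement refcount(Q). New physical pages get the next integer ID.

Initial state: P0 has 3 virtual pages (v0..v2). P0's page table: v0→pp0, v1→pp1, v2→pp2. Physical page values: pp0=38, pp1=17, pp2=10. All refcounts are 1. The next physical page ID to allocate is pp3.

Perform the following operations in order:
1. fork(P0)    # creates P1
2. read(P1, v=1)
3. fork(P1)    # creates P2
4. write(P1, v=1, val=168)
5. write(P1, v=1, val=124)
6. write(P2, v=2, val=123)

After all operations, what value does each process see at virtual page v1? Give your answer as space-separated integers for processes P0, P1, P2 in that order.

Answer: 17 124 17

Derivation:
Op 1: fork(P0) -> P1. 3 ppages; refcounts: pp0:2 pp1:2 pp2:2
Op 2: read(P1, v1) -> 17. No state change.
Op 3: fork(P1) -> P2. 3 ppages; refcounts: pp0:3 pp1:3 pp2:3
Op 4: write(P1, v1, 168). refcount(pp1)=3>1 -> COPY to pp3. 4 ppages; refcounts: pp0:3 pp1:2 pp2:3 pp3:1
Op 5: write(P1, v1, 124). refcount(pp3)=1 -> write in place. 4 ppages; refcounts: pp0:3 pp1:2 pp2:3 pp3:1
Op 6: write(P2, v2, 123). refcount(pp2)=3>1 -> COPY to pp4. 5 ppages; refcounts: pp0:3 pp1:2 pp2:2 pp3:1 pp4:1
P0: v1 -> pp1 = 17
P1: v1 -> pp3 = 124
P2: v1 -> pp1 = 17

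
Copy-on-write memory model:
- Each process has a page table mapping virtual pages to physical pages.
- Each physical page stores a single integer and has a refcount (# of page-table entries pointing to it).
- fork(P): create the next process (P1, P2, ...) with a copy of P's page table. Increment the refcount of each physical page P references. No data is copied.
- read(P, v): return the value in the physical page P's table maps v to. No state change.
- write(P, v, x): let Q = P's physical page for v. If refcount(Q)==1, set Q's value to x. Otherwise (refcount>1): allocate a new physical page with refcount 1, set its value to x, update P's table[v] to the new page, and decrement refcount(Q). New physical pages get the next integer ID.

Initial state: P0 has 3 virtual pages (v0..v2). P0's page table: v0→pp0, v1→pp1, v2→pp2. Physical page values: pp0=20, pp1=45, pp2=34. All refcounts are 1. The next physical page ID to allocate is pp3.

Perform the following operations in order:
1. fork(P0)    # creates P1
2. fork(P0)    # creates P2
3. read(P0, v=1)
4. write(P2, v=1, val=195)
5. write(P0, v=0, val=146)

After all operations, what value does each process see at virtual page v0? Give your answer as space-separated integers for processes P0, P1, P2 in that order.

Answer: 146 20 20

Derivation:
Op 1: fork(P0) -> P1. 3 ppages; refcounts: pp0:2 pp1:2 pp2:2
Op 2: fork(P0) -> P2. 3 ppages; refcounts: pp0:3 pp1:3 pp2:3
Op 3: read(P0, v1) -> 45. No state change.
Op 4: write(P2, v1, 195). refcount(pp1)=3>1 -> COPY to pp3. 4 ppages; refcounts: pp0:3 pp1:2 pp2:3 pp3:1
Op 5: write(P0, v0, 146). refcount(pp0)=3>1 -> COPY to pp4. 5 ppages; refcounts: pp0:2 pp1:2 pp2:3 pp3:1 pp4:1
P0: v0 -> pp4 = 146
P1: v0 -> pp0 = 20
P2: v0 -> pp0 = 20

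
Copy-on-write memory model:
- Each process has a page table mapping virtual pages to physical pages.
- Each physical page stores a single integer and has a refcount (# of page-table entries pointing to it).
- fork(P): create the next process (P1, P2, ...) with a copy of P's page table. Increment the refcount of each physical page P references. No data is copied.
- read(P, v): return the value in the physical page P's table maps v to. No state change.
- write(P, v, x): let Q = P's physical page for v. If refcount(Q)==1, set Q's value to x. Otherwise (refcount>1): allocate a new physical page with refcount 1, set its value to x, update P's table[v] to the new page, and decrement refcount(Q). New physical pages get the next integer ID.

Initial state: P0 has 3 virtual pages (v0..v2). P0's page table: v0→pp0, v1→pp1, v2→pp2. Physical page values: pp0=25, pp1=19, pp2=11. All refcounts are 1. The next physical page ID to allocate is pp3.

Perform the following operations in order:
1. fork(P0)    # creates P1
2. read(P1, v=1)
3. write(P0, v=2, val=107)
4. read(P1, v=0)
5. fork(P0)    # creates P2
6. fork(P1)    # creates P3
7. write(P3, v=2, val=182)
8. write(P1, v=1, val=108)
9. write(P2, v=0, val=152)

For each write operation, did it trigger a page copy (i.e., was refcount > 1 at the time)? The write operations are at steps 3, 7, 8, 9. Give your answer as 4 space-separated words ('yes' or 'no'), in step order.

Op 1: fork(P0) -> P1. 3 ppages; refcounts: pp0:2 pp1:2 pp2:2
Op 2: read(P1, v1) -> 19. No state change.
Op 3: write(P0, v2, 107). refcount(pp2)=2>1 -> COPY to pp3. 4 ppages; refcounts: pp0:2 pp1:2 pp2:1 pp3:1
Op 4: read(P1, v0) -> 25. No state change.
Op 5: fork(P0) -> P2. 4 ppages; refcounts: pp0:3 pp1:3 pp2:1 pp3:2
Op 6: fork(P1) -> P3. 4 ppages; refcounts: pp0:4 pp1:4 pp2:2 pp3:2
Op 7: write(P3, v2, 182). refcount(pp2)=2>1 -> COPY to pp4. 5 ppages; refcounts: pp0:4 pp1:4 pp2:1 pp3:2 pp4:1
Op 8: write(P1, v1, 108). refcount(pp1)=4>1 -> COPY to pp5. 6 ppages; refcounts: pp0:4 pp1:3 pp2:1 pp3:2 pp4:1 pp5:1
Op 9: write(P2, v0, 152). refcount(pp0)=4>1 -> COPY to pp6. 7 ppages; refcounts: pp0:3 pp1:3 pp2:1 pp3:2 pp4:1 pp5:1 pp6:1

yes yes yes yes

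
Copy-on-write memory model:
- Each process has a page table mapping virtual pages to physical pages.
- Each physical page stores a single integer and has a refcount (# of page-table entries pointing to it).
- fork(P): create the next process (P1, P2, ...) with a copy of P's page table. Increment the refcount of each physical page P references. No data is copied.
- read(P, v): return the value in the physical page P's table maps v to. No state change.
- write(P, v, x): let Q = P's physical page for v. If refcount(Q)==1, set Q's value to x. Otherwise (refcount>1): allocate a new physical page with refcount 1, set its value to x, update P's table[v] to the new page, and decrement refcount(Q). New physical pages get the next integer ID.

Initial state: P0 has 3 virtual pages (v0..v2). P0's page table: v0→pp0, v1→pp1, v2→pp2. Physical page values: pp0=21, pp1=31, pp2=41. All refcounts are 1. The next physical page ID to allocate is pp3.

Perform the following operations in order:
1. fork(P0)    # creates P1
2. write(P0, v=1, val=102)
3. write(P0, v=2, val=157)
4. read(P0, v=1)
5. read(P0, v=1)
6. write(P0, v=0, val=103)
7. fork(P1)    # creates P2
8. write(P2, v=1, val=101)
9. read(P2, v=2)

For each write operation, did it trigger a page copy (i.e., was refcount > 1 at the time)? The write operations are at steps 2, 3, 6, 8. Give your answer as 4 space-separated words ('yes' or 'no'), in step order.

Op 1: fork(P0) -> P1. 3 ppages; refcounts: pp0:2 pp1:2 pp2:2
Op 2: write(P0, v1, 102). refcount(pp1)=2>1 -> COPY to pp3. 4 ppages; refcounts: pp0:2 pp1:1 pp2:2 pp3:1
Op 3: write(P0, v2, 157). refcount(pp2)=2>1 -> COPY to pp4. 5 ppages; refcounts: pp0:2 pp1:1 pp2:1 pp3:1 pp4:1
Op 4: read(P0, v1) -> 102. No state change.
Op 5: read(P0, v1) -> 102. No state change.
Op 6: write(P0, v0, 103). refcount(pp0)=2>1 -> COPY to pp5. 6 ppages; refcounts: pp0:1 pp1:1 pp2:1 pp3:1 pp4:1 pp5:1
Op 7: fork(P1) -> P2. 6 ppages; refcounts: pp0:2 pp1:2 pp2:2 pp3:1 pp4:1 pp5:1
Op 8: write(P2, v1, 101). refcount(pp1)=2>1 -> COPY to pp6. 7 ppages; refcounts: pp0:2 pp1:1 pp2:2 pp3:1 pp4:1 pp5:1 pp6:1
Op 9: read(P2, v2) -> 41. No state change.

yes yes yes yes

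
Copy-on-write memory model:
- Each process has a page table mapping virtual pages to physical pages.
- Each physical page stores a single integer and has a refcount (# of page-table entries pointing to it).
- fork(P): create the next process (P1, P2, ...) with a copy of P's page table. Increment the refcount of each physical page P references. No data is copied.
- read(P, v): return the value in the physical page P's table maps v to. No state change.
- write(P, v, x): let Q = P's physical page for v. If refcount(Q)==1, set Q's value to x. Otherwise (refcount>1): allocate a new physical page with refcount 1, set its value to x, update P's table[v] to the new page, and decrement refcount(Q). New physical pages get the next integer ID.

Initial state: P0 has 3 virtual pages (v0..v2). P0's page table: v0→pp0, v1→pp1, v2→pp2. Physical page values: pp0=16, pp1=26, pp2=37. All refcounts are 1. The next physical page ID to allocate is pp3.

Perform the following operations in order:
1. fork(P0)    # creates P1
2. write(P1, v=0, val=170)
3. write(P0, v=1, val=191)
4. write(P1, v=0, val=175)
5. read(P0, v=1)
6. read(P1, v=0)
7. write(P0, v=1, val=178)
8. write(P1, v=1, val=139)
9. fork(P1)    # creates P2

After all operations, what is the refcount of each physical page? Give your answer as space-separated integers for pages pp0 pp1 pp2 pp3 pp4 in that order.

Answer: 1 2 3 2 1

Derivation:
Op 1: fork(P0) -> P1. 3 ppages; refcounts: pp0:2 pp1:2 pp2:2
Op 2: write(P1, v0, 170). refcount(pp0)=2>1 -> COPY to pp3. 4 ppages; refcounts: pp0:1 pp1:2 pp2:2 pp3:1
Op 3: write(P0, v1, 191). refcount(pp1)=2>1 -> COPY to pp4. 5 ppages; refcounts: pp0:1 pp1:1 pp2:2 pp3:1 pp4:1
Op 4: write(P1, v0, 175). refcount(pp3)=1 -> write in place. 5 ppages; refcounts: pp0:1 pp1:1 pp2:2 pp3:1 pp4:1
Op 5: read(P0, v1) -> 191. No state change.
Op 6: read(P1, v0) -> 175. No state change.
Op 7: write(P0, v1, 178). refcount(pp4)=1 -> write in place. 5 ppages; refcounts: pp0:1 pp1:1 pp2:2 pp3:1 pp4:1
Op 8: write(P1, v1, 139). refcount(pp1)=1 -> write in place. 5 ppages; refcounts: pp0:1 pp1:1 pp2:2 pp3:1 pp4:1
Op 9: fork(P1) -> P2. 5 ppages; refcounts: pp0:1 pp1:2 pp2:3 pp3:2 pp4:1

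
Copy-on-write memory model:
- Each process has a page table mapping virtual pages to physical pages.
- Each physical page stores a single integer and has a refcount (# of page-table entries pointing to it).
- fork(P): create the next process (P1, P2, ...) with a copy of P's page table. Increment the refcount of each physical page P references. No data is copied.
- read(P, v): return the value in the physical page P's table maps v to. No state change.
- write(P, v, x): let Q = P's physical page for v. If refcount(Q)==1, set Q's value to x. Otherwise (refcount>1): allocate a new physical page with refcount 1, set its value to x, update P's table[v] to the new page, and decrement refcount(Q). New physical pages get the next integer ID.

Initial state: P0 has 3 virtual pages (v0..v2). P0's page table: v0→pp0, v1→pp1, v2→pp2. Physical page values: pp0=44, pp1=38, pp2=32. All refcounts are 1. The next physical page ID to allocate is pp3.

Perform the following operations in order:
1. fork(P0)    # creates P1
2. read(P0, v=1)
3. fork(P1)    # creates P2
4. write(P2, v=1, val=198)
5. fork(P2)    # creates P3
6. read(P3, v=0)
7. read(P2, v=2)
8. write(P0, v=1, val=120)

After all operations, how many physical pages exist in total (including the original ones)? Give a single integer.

Answer: 5

Derivation:
Op 1: fork(P0) -> P1. 3 ppages; refcounts: pp0:2 pp1:2 pp2:2
Op 2: read(P0, v1) -> 38. No state change.
Op 3: fork(P1) -> P2. 3 ppages; refcounts: pp0:3 pp1:3 pp2:3
Op 4: write(P2, v1, 198). refcount(pp1)=3>1 -> COPY to pp3. 4 ppages; refcounts: pp0:3 pp1:2 pp2:3 pp3:1
Op 5: fork(P2) -> P3. 4 ppages; refcounts: pp0:4 pp1:2 pp2:4 pp3:2
Op 6: read(P3, v0) -> 44. No state change.
Op 7: read(P2, v2) -> 32. No state change.
Op 8: write(P0, v1, 120). refcount(pp1)=2>1 -> COPY to pp4. 5 ppages; refcounts: pp0:4 pp1:1 pp2:4 pp3:2 pp4:1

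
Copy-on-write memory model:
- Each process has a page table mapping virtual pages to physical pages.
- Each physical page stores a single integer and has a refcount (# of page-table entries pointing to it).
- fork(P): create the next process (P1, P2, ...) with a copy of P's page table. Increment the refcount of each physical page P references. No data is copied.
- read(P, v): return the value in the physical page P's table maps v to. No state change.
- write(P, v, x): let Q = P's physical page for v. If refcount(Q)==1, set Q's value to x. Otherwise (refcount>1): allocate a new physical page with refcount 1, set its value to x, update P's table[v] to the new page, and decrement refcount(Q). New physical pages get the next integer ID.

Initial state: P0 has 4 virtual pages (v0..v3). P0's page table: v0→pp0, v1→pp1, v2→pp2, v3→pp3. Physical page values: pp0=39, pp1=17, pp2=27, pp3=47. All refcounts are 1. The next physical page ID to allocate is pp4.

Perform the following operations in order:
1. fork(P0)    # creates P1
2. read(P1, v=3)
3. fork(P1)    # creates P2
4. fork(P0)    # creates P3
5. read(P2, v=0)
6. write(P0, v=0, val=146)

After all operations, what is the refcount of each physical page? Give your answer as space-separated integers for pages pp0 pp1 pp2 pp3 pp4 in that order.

Answer: 3 4 4 4 1

Derivation:
Op 1: fork(P0) -> P1. 4 ppages; refcounts: pp0:2 pp1:2 pp2:2 pp3:2
Op 2: read(P1, v3) -> 47. No state change.
Op 3: fork(P1) -> P2. 4 ppages; refcounts: pp0:3 pp1:3 pp2:3 pp3:3
Op 4: fork(P0) -> P3. 4 ppages; refcounts: pp0:4 pp1:4 pp2:4 pp3:4
Op 5: read(P2, v0) -> 39. No state change.
Op 6: write(P0, v0, 146). refcount(pp0)=4>1 -> COPY to pp4. 5 ppages; refcounts: pp0:3 pp1:4 pp2:4 pp3:4 pp4:1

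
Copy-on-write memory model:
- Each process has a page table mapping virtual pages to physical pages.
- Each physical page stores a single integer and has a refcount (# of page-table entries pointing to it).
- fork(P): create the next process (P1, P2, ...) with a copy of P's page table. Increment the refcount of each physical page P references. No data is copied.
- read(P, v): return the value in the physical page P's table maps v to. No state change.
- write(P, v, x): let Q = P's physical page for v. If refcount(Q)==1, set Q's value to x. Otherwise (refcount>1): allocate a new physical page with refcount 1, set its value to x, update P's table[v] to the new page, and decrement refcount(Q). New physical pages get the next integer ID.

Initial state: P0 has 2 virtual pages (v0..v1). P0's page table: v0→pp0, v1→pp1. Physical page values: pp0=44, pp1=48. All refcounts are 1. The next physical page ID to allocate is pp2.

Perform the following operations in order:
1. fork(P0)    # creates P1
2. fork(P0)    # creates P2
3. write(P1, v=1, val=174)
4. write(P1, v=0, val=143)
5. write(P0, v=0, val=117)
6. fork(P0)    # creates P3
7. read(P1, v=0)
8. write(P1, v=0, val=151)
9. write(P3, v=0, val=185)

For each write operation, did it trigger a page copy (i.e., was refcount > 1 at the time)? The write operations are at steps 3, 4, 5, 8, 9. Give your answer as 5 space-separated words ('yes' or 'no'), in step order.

Op 1: fork(P0) -> P1. 2 ppages; refcounts: pp0:2 pp1:2
Op 2: fork(P0) -> P2. 2 ppages; refcounts: pp0:3 pp1:3
Op 3: write(P1, v1, 174). refcount(pp1)=3>1 -> COPY to pp2. 3 ppages; refcounts: pp0:3 pp1:2 pp2:1
Op 4: write(P1, v0, 143). refcount(pp0)=3>1 -> COPY to pp3. 4 ppages; refcounts: pp0:2 pp1:2 pp2:1 pp3:1
Op 5: write(P0, v0, 117). refcount(pp0)=2>1 -> COPY to pp4. 5 ppages; refcounts: pp0:1 pp1:2 pp2:1 pp3:1 pp4:1
Op 6: fork(P0) -> P3. 5 ppages; refcounts: pp0:1 pp1:3 pp2:1 pp3:1 pp4:2
Op 7: read(P1, v0) -> 143. No state change.
Op 8: write(P1, v0, 151). refcount(pp3)=1 -> write in place. 5 ppages; refcounts: pp0:1 pp1:3 pp2:1 pp3:1 pp4:2
Op 9: write(P3, v0, 185). refcount(pp4)=2>1 -> COPY to pp5. 6 ppages; refcounts: pp0:1 pp1:3 pp2:1 pp3:1 pp4:1 pp5:1

yes yes yes no yes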